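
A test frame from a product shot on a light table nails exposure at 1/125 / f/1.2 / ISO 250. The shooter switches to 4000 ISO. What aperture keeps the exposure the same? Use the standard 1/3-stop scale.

ISO: 250 → 320 → 400 → 500 → 640 → 800 → 1000 → 1250 → 1600 → 2000 → 2500 → 3200 → 4000 — 4 stops raised (brighter).
Need 4 stops darker from the aperture: f/1.2 → f/1.4 → f/1.6 → f/1.8 → f/2 → f/2.2 → f/2.5 → f/2.8 → f/3.2 → f/3.5 → f/4 → f/4.5 → f/5.

f/5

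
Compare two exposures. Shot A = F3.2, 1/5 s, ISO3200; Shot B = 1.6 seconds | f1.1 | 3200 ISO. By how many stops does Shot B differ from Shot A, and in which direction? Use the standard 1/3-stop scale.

Aperture: f/3.2 → f/2.8 → f/2.5 → f/2.2 → f/2 → f/1.8 → f/1.6 → f/1.4 → f/1.2 → f/1.1 — 3 stops opened up (brighter).
Shutter speed: 1/5 → 1/4 → 0.3 → 0.4 → 0.5 → 0.6 → 0.8 → 1 → 1.3 → 1.6 — 3 stops longer (brighter).
ISO: unchanged.
Net: +3 +3 = +6 stops.

6 stops brighter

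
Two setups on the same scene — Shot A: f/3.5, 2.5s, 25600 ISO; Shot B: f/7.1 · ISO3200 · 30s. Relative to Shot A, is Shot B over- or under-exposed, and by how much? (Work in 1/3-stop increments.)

1 1/3 stops darker

Aperture: f/3.5 → f/4 → f/4.5 → f/5 → f/5.6 → f/6.3 → f/7.1 — 2 stops smaller aperture (darker).
Shutter speed: 2.5 → 3.2 → 4 → 5 → 6 → 8 → 10 → 13 → 15 → 20 → 25 → 30 — 3 2/3 stops slower (brighter).
ISO: 25600 → 20000 → 16000 → 12800 → 10000 → 8000 → 6400 → 5000 → 4000 → 3200 — 3 stops dropped (darker).
Net: −2 +3 2/3 −3 = −1 1/3 stops.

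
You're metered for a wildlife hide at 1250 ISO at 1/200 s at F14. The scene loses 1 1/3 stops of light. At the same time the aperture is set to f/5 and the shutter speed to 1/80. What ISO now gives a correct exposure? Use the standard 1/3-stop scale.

Scene light: 1 1/3 stops darker.
Aperture: f/14 → f/13 → f/11 → f/10 → f/9 → f/8 → f/7.1 → f/6.3 → f/5.6 → f/5 — 3 stops opened up (brighter).
Shutter speed: 1/200 → 1/160 → 1/125 → 1/100 → 1/80 — 1 1/3 stops longer (brighter).
Net so far: 3 stops brighter. ISO: 1250 → 1000 → 800 → 640 → 500 → 400 → 320 → 250 → 200 → 160.

ISO 160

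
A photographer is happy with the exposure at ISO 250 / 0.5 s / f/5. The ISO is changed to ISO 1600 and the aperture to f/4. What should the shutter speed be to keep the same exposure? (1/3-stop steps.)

1/20s

ISO: 250 → 320 → 400 → 500 → 640 → 800 → 1000 → 1250 → 1600 — 2 2/3 stops raised (brighter).
Aperture: f/5 → f/4.5 → f/4 — 2/3 stop larger aperture (brighter).
Net change so far: 3 1/3 stops brighter. Offset with the shutter speed: 0.5 → 0.4 → 0.3 → 1/4 → 1/5 → 1/6 → 1/8 → 1/10 → 1/13 → 1/15 → 1/20.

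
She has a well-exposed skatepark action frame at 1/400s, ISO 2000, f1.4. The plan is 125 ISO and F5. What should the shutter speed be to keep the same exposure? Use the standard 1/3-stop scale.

ISO: 2000 → 1600 → 1250 → 1000 → 800 → 640 → 500 → 400 → 320 → 250 → 200 → 160 → 125 — 4 stops lower (darker).
Aperture: f/1.4 → f/1.6 → f/1.8 → f/2 → f/2.2 → f/2.5 → f/2.8 → f/3.2 → f/3.5 → f/4 → f/4.5 → f/5 — 3 2/3 stops narrower (darker).
Net change so far: 7 2/3 stops darker. Offset with the shutter speed: 1/400 → 1/320 → 1/250 → 1/200 → 1/160 → 1/125 → 1/100 → 1/80 → 1/60 → 1/50 → 1/40 → 1/30 → 1/25 → 1/20 → 1/15 → 1/13 → 1/10 → 1/8 → 1/6 → 1/5 → 1/4 → 0.3 → 0.4 → 0.5.

0.5 s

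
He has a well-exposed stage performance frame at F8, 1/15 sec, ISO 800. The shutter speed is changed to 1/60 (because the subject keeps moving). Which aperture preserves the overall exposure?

f/4

Shutter speed: 1/15 → 1/30 → 1/60 — 2 stops faster (darker).
Need 2 stops brighter from the aperture: f/8 → f/5.6 → f/4.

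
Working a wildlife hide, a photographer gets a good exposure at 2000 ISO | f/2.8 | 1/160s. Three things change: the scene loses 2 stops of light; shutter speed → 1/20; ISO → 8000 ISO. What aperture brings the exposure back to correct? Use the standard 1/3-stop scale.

f/8

Scene light: 2 stops darker.
Shutter speed: 1/160 → 1/125 → 1/100 → 1/80 → 1/60 → 1/50 → 1/40 → 1/30 → 1/25 → 1/20 — 3 stops slower (brighter).
ISO: 2000 → 2500 → 3200 → 4000 → 5000 → 6400 → 8000 — 2 stops higher (brighter).
Net so far: 3 stops brighter. Aperture: f/2.8 → f/3.2 → f/3.5 → f/4 → f/4.5 → f/5 → f/5.6 → f/6.3 → f/7.1 → f/8.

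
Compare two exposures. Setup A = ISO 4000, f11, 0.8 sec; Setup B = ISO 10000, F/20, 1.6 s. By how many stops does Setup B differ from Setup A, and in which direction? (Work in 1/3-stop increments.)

Aperture: f/11 → f/13 → f/14 → f/16 → f/18 → f/20 — 1 2/3 stops smaller aperture (darker).
Shutter speed: 0.8 → 1 → 1.3 → 1.6 — 1 stop longer (brighter).
ISO: 4000 → 5000 → 6400 → 8000 → 10000 — 1 1/3 stops higher (brighter).
Net: −1 2/3 +1 +1 1/3 = +2/3 stops.

2/3 stop brighter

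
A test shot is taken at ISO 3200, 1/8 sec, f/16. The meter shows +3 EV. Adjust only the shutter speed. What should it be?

Overexposed by 3 stops → need 3 stops darker.
Shutter speed: 1/8 → 1/15 → 1/30 → 1/60.

1/60s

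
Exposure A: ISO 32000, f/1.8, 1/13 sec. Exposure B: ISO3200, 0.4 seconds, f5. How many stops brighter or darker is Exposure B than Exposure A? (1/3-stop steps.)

4 stops darker

Aperture: f/1.8 → f/2 → f/2.2 → f/2.5 → f/2.8 → f/3.2 → f/3.5 → f/4 → f/4.5 → f/5 — 3 stops stopped down (darker).
Shutter speed: 1/13 → 1/10 → 1/8 → 1/6 → 1/5 → 1/4 → 0.3 → 0.4 — 2 1/3 stops longer (brighter).
ISO: 32000 → 25600 → 20000 → 16000 → 12800 → 10000 → 8000 → 6400 → 5000 → 4000 → 3200 — 3 1/3 stops lower (darker).
Net: −3 +2 1/3 −3 1/3 = −4 stops.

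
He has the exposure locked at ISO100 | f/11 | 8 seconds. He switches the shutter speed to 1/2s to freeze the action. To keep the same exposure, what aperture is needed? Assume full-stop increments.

f/2.8

Shutter speed: 8 → 4 → 2 → 1 → 1/2 — 4 stops shorter (darker).
Need 4 stops brighter from the aperture: f/11 → f/8 → f/5.6 → f/4 → f/2.8.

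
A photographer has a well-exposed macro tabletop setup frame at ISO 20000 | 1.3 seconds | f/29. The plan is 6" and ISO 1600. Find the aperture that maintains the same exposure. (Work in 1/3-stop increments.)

f/18

Shutter speed: 1.3 → 1.6 → 2 → 2.5 → 3.2 → 4 → 5 → 6 — 2 1/3 stops longer (brighter).
ISO: 20000 → 16000 → 12800 → 10000 → 8000 → 6400 → 5000 → 4000 → 3200 → 2500 → 2000 → 1600 — 3 2/3 stops dropped (darker).
Net change so far: 1 1/3 stops darker. Offset with the aperture: f/29 → f/25 → f/22 → f/20 → f/18.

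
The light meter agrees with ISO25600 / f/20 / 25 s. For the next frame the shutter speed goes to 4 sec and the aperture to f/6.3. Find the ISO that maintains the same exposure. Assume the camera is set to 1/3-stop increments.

ISO 16000

Shutter speed: 25 → 20 → 15 → 13 → 10 → 8 → 6 → 5 → 4 — 2 2/3 stops shorter (darker).
Aperture: f/20 → f/18 → f/16 → f/14 → f/13 → f/11 → f/10 → f/9 → f/8 → f/7.1 → f/6.3 — 3 1/3 stops opened up (brighter).
Net change so far: 2/3 stop brighter. Offset with the ISO: 25600 → 20000 → 16000.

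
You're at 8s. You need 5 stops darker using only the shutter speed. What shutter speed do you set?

1/4s

Shutter speed: 8 → 4 → 2 → 1 → 1/2 → 1/4 — 5 stops faster (darker).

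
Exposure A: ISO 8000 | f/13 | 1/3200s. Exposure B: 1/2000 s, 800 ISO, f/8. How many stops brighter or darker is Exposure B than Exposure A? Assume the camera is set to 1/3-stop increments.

1 1/3 stops darker

Aperture: f/13 → f/11 → f/10 → f/9 → f/8 — 1 1/3 stops opened up (brighter).
Shutter speed: 1/3200 → 1/2500 → 1/2000 — 2/3 stop slower (brighter).
ISO: 8000 → 6400 → 5000 → 4000 → 3200 → 2500 → 2000 → 1600 → 1250 → 1000 → 800 — 3 1/3 stops dropped (darker).
Net: +1 1/3 +2/3 −3 1/3 = −1 1/3 stops.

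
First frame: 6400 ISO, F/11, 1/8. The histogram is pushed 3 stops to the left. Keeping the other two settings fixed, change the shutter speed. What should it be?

Underexposed by 3 stops → need 3 stops brighter.
Shutter speed: 1/8 → 1/4 → 1/2 → 1.

1 s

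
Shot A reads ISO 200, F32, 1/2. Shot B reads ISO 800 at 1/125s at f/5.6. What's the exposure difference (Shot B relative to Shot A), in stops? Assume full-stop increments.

1 stop brighter

Aperture: f/32 → f/22 → f/16 → f/11 → f/8 → f/5.6 — 5 stops larger aperture (brighter).
Shutter speed: 1/2 → 1/4 → 1/8 → 1/15 → 1/30 → 1/60 → 1/125 — 6 stops faster (darker).
ISO: 200 → 400 → 800 — 2 stops higher (brighter).
Net: +5 −6 +2 = +1 stop.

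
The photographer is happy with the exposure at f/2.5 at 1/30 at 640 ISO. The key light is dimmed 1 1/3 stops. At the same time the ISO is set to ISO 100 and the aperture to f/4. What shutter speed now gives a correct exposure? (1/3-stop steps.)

1.3 s

Scene light: 1 1/3 stops darker.
ISO: 640 → 500 → 400 → 320 → 250 → 200 → 160 → 125 → 100 — 2 2/3 stops lower (darker).
Aperture: f/2.5 → f/2.8 → f/3.2 → f/3.5 → f/4 — 1 1/3 stops narrower (darker).
Net so far: 5 1/3 stops darker. Shutter speed: 1/30 → 1/25 → 1/20 → 1/15 → 1/13 → 1/10 → 1/8 → 1/6 → 1/5 → 1/4 → 0.3 → 0.4 → 0.5 → 0.6 → 0.8 → 1 → 1.3.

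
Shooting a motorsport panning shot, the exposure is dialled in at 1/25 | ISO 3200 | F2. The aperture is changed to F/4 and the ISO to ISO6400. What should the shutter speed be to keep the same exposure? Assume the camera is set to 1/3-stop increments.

1/13s

Aperture: f/2 → f/2.2 → f/2.5 → f/2.8 → f/3.2 → f/3.5 → f/4 — 2 stops smaller aperture (darker).
ISO: 3200 → 4000 → 5000 → 6400 — 1 stop higher (brighter).
Net change so far: 1 stop darker. Offset with the shutter speed: 1/25 → 1/20 → 1/15 → 1/13.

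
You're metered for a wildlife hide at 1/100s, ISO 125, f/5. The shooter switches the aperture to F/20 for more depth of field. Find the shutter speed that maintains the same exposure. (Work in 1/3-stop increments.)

1/6s

Aperture: f/5 → f/5.6 → f/6.3 → f/7.1 → f/8 → f/9 → f/10 → f/11 → f/13 → f/14 → f/16 → f/18 → f/20 — 4 stops stopped down (darker).
Need 4 stops brighter from the shutter speed: 1/100 → 1/80 → 1/60 → 1/50 → 1/40 → 1/30 → 1/25 → 1/20 → 1/15 → 1/13 → 1/10 → 1/8 → 1/6.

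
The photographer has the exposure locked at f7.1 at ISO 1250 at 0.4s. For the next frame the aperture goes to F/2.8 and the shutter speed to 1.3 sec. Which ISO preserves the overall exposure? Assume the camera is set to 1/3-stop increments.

Aperture: f/7.1 → f/6.3 → f/5.6 → f/5 → f/4.5 → f/4 → f/3.5 → f/3.2 → f/2.8 — 2 2/3 stops opened up (brighter).
Shutter speed: 0.4 → 0.5 → 0.6 → 0.8 → 1 → 1.3 — 1 2/3 stops slower (brighter).
Net change so far: 4 1/3 stops brighter. Offset with the ISO: 1250 → 1000 → 800 → 640 → 500 → 400 → 320 → 250 → 200 → 160 → 125 → 100 → 80 → 64.

ISO 64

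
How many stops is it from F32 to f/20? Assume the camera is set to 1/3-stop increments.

1 1/3 stops

f/32 → f/29 → f/25 → f/22 → f/20 — count the steps: 4 third-stops = 1 1/3 stops.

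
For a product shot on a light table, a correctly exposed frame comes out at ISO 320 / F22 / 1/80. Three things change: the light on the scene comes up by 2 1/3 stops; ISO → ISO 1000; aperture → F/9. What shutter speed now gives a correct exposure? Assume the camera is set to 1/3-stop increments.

Scene light: 2 1/3 stops brighter.
ISO: 320 → 400 → 500 → 640 → 800 → 1000 — 1 2/3 stops raised (brighter).
Aperture: f/22 → f/20 → f/18 → f/16 → f/14 → f/13 → f/11 → f/10 → f/9 — 2 2/3 stops opened up (brighter).
Net so far: 6 2/3 stops brighter. Shutter speed: 1/80 → 1/100 → 1/125 → 1/160 → 1/200 → 1/250 → 1/320 → 1/400 → 1/500 → 1/640 → 1/800 → 1/1000 → 1/1250 → 1/1600 → 1/2000 → 1/2500 → 1/3200 → 1/4000 → 1/5000 → 1/6400 → 1/8000.

1/8000s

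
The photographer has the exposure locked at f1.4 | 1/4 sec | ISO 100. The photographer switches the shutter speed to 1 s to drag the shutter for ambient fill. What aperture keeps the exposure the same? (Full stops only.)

f/2.8

Shutter speed: 1/4 → 1/2 → 1 — 2 stops slower (brighter).
Need 2 stops darker from the aperture: f/1.4 → f/2 → f/2.8.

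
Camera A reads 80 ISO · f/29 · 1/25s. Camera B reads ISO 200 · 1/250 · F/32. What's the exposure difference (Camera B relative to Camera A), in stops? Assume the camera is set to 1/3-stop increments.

Aperture: f/29 → f/32 — 1/3 stop narrower (darker).
Shutter speed: 1/25 → 1/30 → 1/40 → 1/50 → 1/60 → 1/80 → 1/100 → 1/125 → 1/160 → 1/200 → 1/250 — 3 1/3 stops faster (darker).
ISO: 80 → 100 → 125 → 160 → 200 — 1 1/3 stops raised (brighter).
Net: −1/3 −3 1/3 +1 1/3 = −2 1/3 stops.

2 1/3 stops darker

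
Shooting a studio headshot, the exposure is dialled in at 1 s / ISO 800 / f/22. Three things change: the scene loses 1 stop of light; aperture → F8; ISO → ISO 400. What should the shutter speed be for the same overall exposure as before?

1/2s

Scene light: 1 stop darker.
Aperture: f/22 → f/16 → f/11 → f/8 — 3 stops wider (brighter).
ISO: 800 → 400 — 1 stop dropped (darker).
Net so far: 1 stop brighter. Shutter speed: 1 → 1/2.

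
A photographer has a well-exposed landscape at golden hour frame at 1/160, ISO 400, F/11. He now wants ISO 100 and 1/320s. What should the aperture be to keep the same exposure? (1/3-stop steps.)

f/4

ISO: 400 → 320 → 250 → 200 → 160 → 125 → 100 — 2 stops lower (darker).
Shutter speed: 1/160 → 1/200 → 1/250 → 1/320 — 1 stop faster (darker).
Net change so far: 3 stops darker. Offset with the aperture: f/11 → f/10 → f/9 → f/8 → f/7.1 → f/6.3 → f/5.6 → f/5 → f/4.5 → f/4.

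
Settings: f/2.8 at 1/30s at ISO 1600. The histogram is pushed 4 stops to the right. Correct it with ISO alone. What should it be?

Overexposed by 4 stops → need 4 stops darker.
ISO: 1600 → 800 → 400 → 200 → 100.

ISO 100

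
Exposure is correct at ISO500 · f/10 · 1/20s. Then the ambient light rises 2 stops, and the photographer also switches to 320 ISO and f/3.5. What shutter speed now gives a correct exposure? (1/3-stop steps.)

Scene light: 2 stops brighter.
ISO: 500 → 400 → 320 — 2/3 stop lower (darker).
Aperture: f/10 → f/9 → f/8 → f/7.1 → f/6.3 → f/5.6 → f/5 → f/4.5 → f/4 → f/3.5 — 3 stops opened up (brighter).
Net so far: 4 1/3 stops brighter. Shutter speed: 1/20 → 1/25 → 1/30 → 1/40 → 1/50 → 1/60 → 1/80 → 1/100 → 1/125 → 1/160 → 1/200 → 1/250 → 1/320 → 1/400.

1/400s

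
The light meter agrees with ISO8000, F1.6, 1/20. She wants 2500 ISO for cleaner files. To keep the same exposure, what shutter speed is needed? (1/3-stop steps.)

ISO: 8000 → 6400 → 5000 → 4000 → 3200 → 2500 — 1 2/3 stops dropped (darker).
Need 1 2/3 stops brighter from the shutter speed: 1/20 → 1/15 → 1/13 → 1/10 → 1/8 → 1/6.

1/6s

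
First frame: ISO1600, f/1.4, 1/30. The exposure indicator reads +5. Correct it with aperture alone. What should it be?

Overexposed by 5 stops → need 5 stops darker.
Aperture: f/1.4 → f/2 → f/2.8 → f/4 → f/5.6 → f/8.

f/8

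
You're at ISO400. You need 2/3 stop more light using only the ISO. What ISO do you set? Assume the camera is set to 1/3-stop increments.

ISO: 400 → 500 → 640 — 2/3 stop higher (brighter).

ISO 640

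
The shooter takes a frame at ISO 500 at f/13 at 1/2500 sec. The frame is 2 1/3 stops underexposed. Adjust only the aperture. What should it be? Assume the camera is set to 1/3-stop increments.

Underexposed by 2 1/3 stops → need 2 1/3 stops brighter.
Aperture: f/13 → f/11 → f/10 → f/9 → f/8 → f/7.1 → f/6.3 → f/5.6.

f/5.6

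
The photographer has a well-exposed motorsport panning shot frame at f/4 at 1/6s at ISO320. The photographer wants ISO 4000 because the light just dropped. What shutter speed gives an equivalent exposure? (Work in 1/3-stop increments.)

1/80s

ISO: 320 → 400 → 500 → 640 → 800 → 1000 → 1250 → 1600 → 2000 → 2500 → 3200 → 4000 — 3 2/3 stops higher (brighter).
Need 3 2/3 stops darker from the shutter speed: 1/6 → 1/8 → 1/10 → 1/13 → 1/15 → 1/20 → 1/25 → 1/30 → 1/40 → 1/50 → 1/60 → 1/80.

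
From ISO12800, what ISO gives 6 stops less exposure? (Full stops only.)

ISO: 12800 → 6400 → 3200 → 1600 → 800 → 400 → 200 — 6 stops dropped (darker).

ISO 200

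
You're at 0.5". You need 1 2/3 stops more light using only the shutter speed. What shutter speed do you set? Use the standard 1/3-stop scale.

Shutter speed: 0.5 → 0.6 → 0.8 → 1 → 1.3 → 1.6 — 1 2/3 stops longer (brighter).

1.6 s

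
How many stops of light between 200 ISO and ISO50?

200 → 100 → 50 — count the steps: 2 stops.

2 stops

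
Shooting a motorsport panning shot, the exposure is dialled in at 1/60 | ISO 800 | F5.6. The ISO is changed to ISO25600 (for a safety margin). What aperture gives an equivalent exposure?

ISO: 800 → 1600 → 3200 → 6400 → 12800 → 25600 — 5 stops higher (brighter).
Need 5 stops darker from the aperture: f/5.6 → f/8 → f/11 → f/16 → f/22 → f/32.

f/32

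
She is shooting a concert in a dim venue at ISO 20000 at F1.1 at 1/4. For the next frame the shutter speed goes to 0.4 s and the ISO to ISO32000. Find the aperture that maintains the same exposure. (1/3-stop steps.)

Shutter speed: 1/4 → 0.3 → 0.4 — 2/3 stop slower (brighter).
ISO: 20000 → 25600 → 32000 — 2/3 stop higher (brighter).
Net change so far: 1 1/3 stops brighter. Offset with the aperture: f/1.1 → f/1.2 → f/1.4 → f/1.6 → f/1.8.

f/1.8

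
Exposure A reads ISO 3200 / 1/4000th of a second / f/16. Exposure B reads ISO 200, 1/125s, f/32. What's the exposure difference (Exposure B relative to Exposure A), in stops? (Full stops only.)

Aperture: f/16 → f/22 → f/32 — 2 stops narrower (darker).
Shutter speed: 1/4000 → 1/2000 → 1/1000 → 1/500 → 1/250 → 1/125 — 5 stops longer (brighter).
ISO: 3200 → 1600 → 800 → 400 → 200 — 4 stops lower (darker).
Net: −2 +5 −4 = −1 stop.

1 stop darker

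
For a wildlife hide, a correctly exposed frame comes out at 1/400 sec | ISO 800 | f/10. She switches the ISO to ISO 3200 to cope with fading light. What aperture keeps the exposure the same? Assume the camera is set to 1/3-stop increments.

f/20

ISO: 800 → 1000 → 1250 → 1600 → 2000 → 2500 → 3200 — 2 stops higher (brighter).
Need 2 stops darker from the aperture: f/10 → f/11 → f/13 → f/14 → f/16 → f/18 → f/20.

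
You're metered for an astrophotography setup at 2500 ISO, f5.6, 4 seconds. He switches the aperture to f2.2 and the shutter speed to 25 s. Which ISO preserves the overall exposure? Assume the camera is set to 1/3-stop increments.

ISO 64

Aperture: f/5.6 → f/5 → f/4.5 → f/4 → f/3.5 → f/3.2 → f/2.8 → f/2.5 → f/2.2 — 2 2/3 stops wider (brighter).
Shutter speed: 4 → 5 → 6 → 8 → 10 → 13 → 15 → 20 → 25 — 2 2/3 stops slower (brighter).
Net change so far: 5 1/3 stops brighter. Offset with the ISO: 2500 → 2000 → 1600 → 1250 → 1000 → 800 → 640 → 500 → 400 → 320 → 250 → 200 → 160 → 125 → 100 → 80 → 64.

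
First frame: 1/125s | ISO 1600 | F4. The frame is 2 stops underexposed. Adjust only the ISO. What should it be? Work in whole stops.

Underexposed by 2 stops → need 2 stops brighter.
ISO: 1600 → 3200 → 6400.

ISO 6400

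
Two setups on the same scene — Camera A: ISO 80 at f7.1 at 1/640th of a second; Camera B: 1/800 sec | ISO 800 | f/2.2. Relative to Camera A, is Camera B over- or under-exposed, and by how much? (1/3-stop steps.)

6 1/3 stops brighter

Aperture: f/7.1 → f/6.3 → f/5.6 → f/5 → f/4.5 → f/4 → f/3.5 → f/3.2 → f/2.8 → f/2.5 → f/2.2 — 3 1/3 stops opened up (brighter).
Shutter speed: 1/640 → 1/800 — 1/3 stop shorter (darker).
ISO: 80 → 100 → 125 → 160 → 200 → 250 → 320 → 400 → 500 → 640 → 800 — 3 1/3 stops higher (brighter).
Net: +3 1/3 −1/3 +3 1/3 = +6 1/3 stops.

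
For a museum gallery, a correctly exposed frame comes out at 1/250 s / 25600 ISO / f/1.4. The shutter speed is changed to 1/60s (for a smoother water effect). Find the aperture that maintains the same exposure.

f/2.8

Shutter speed: 1/250 → 1/125 → 1/60 — 2 stops longer (brighter).
Need 2 stops darker from the aperture: f/1.4 → f/2 → f/2.8.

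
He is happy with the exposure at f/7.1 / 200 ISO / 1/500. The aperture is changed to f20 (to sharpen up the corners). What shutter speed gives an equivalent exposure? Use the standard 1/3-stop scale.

Aperture: f/7.1 → f/8 → f/9 → f/10 → f/11 → f/13 → f/14 → f/16 → f/18 → f/20 — 3 stops smaller aperture (darker).
Need 3 stops brighter from the shutter speed: 1/500 → 1/400 → 1/320 → 1/250 → 1/200 → 1/160 → 1/125 → 1/100 → 1/80 → 1/60.

1/60s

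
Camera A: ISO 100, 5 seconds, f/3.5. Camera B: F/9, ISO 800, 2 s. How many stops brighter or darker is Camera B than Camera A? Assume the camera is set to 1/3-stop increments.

Aperture: f/3.5 → f/4 → f/4.5 → f/5 → f/5.6 → f/6.3 → f/7.1 → f/8 → f/9 — 2 2/3 stops smaller aperture (darker).
Shutter speed: 5 → 4 → 3.2 → 2.5 → 2 — 1 1/3 stops faster (darker).
ISO: 100 → 125 → 160 → 200 → 250 → 320 → 400 → 500 → 640 → 800 — 3 stops raised (brighter).
Net: −2 2/3 −1 1/3 +3 = −1 stop.

1 stop darker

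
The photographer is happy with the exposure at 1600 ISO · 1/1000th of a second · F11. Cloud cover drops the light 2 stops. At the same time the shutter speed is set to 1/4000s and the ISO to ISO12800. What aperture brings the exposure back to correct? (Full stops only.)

f/8

Scene light: 2 stops darker.
Shutter speed: 1/1000 → 1/2000 → 1/4000 — 2 stops shorter (darker).
ISO: 1600 → 3200 → 6400 → 12800 — 3 stops higher (brighter).
Net so far: 1 stop darker. Aperture: f/11 → f/8.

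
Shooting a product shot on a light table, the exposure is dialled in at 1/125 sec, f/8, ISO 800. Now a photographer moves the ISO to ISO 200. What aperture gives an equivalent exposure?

ISO: 800 → 400 → 200 — 2 stops lower (darker).
Need 2 stops brighter from the aperture: f/8 → f/5.6 → f/4.

f/4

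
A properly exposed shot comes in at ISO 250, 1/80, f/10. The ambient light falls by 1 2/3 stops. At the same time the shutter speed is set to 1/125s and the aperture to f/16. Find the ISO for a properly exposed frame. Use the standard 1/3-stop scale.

ISO 3200

Scene light: 1 2/3 stops darker.
Shutter speed: 1/80 → 1/100 → 1/125 — 2/3 stop faster (darker).
Aperture: f/10 → f/11 → f/13 → f/14 → f/16 — 1 1/3 stops narrower (darker).
Net so far: 3 2/3 stops darker. ISO: 250 → 320 → 400 → 500 → 640 → 800 → 1000 → 1250 → 1600 → 2000 → 2500 → 3200.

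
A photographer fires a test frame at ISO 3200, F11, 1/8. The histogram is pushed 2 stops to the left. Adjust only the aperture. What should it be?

f/5.6

Underexposed by 2 stops → need 2 stops brighter.
Aperture: f/11 → f/8 → f/5.6.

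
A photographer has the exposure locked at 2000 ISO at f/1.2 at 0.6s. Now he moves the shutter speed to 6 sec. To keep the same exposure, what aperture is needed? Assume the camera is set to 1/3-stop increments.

Shutter speed: 0.6 → 0.8 → 1 → 1.3 → 1.6 → 2 → 2.5 → 3.2 → 4 → 5 → 6 — 3 1/3 stops slower (brighter).
Need 3 1/3 stops darker from the aperture: f/1.2 → f/1.4 → f/1.6 → f/1.8 → f/2 → f/2.2 → f/2.5 → f/2.8 → f/3.2 → f/3.5 → f/4.

f/4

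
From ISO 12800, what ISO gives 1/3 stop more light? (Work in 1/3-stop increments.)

ISO 16000

ISO: 12800 → 16000 — 1/3 stop raised (brighter).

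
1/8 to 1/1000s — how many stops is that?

7 stops

1/8 → 1/15 → 1/30 → 1/60 → 1/125 → 1/250 → 1/500 → 1/1000 — count the steps: 7 stops.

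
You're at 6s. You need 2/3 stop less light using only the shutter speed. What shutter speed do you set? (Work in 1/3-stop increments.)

Shutter speed: 6 → 5 → 4 — 2/3 stop faster (darker).

4 s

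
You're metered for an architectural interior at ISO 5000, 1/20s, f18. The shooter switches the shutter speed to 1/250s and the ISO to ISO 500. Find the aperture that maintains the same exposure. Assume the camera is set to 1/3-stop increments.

Shutter speed: 1/20 → 1/25 → 1/30 → 1/40 → 1/50 → 1/60 → 1/80 → 1/100 → 1/125 → 1/160 → 1/200 → 1/250 — 3 2/3 stops shorter (darker).
ISO: 5000 → 4000 → 3200 → 2500 → 2000 → 1600 → 1250 → 1000 → 800 → 640 → 500 — 3 1/3 stops lower (darker).
Net change so far: 7 stops darker. Offset with the aperture: f/18 → f/16 → f/14 → f/13 → f/11 → f/10 → f/9 → f/8 → f/7.1 → f/6.3 → f/5.6 → f/5 → f/4.5 → f/4 → f/3.5 → f/3.2 → f/2.8 → f/2.5 → f/2.2 → f/2 → f/1.8 → f/1.6.

f/1.6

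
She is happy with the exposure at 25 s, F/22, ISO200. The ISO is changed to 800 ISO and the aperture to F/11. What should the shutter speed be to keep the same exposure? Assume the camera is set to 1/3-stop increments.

ISO: 200 → 250 → 320 → 400 → 500 → 640 → 800 — 2 stops raised (brighter).
Aperture: f/22 → f/20 → f/18 → f/16 → f/14 → f/13 → f/11 — 2 stops larger aperture (brighter).
Net change so far: 4 stops brighter. Offset with the shutter speed: 25 → 20 → 15 → 13 → 10 → 8 → 6 → 5 → 4 → 3.2 → 2.5 → 2 → 1.6.

1.6 s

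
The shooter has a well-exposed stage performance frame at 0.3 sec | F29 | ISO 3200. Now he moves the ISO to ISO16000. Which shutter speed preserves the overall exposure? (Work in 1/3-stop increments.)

ISO: 3200 → 4000 → 5000 → 6400 → 8000 → 10000 → 12800 → 16000 — 2 1/3 stops higher (brighter).
Need 2 1/3 stops darker from the shutter speed: 0.3 → 1/4 → 1/5 → 1/6 → 1/8 → 1/10 → 1/13 → 1/15.

1/15s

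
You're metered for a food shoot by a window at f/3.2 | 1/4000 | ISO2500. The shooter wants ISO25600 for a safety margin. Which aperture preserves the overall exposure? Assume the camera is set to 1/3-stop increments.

ISO: 2500 → 3200 → 4000 → 5000 → 6400 → 8000 → 10000 → 12800 → 16000 → 20000 → 25600 — 3 1/3 stops higher (brighter).
Need 3 1/3 stops darker from the aperture: f/3.2 → f/3.5 → f/4 → f/4.5 → f/5 → f/5.6 → f/6.3 → f/7.1 → f/8 → f/9 → f/10.

f/10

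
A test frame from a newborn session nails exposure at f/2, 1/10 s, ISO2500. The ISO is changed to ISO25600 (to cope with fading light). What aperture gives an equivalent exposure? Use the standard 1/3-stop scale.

f/6.3

ISO: 2500 → 3200 → 4000 → 5000 → 6400 → 8000 → 10000 → 12800 → 16000 → 20000 → 25600 — 3 1/3 stops higher (brighter).
Need 3 1/3 stops darker from the aperture: f/2 → f/2.2 → f/2.5 → f/2.8 → f/3.2 → f/3.5 → f/4 → f/4.5 → f/5 → f/5.6 → f/6.3.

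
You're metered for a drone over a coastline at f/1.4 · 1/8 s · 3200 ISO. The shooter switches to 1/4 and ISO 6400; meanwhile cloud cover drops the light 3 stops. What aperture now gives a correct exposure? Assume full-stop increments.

f/1.0

Scene light: 3 stops darker.
Shutter speed: 1/8 → 1/4 — 1 stop slower (brighter).
ISO: 3200 → 6400 — 1 stop raised (brighter).
Net so far: 1 stop darker. Aperture: f/1.4 → f/1.0.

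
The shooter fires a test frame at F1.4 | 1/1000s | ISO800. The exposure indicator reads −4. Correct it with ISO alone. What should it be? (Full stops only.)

ISO 12800

Underexposed by 4 stops → need 4 stops brighter.
ISO: 800 → 1600 → 3200 → 6400 → 12800.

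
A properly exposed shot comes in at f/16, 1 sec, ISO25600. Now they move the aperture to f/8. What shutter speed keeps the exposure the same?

Aperture: f/16 → f/11 → f/8 — 2 stops wider (brighter).
Need 2 stops darker from the shutter speed: 1 → 1/2 → 1/4.

1/4s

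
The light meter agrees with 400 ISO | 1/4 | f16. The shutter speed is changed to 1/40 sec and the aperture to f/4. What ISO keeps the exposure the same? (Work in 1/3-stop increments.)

Shutter speed: 1/4 → 1/5 → 1/6 → 1/8 → 1/10 → 1/13 → 1/15 → 1/20 → 1/25 → 1/30 → 1/40 — 3 1/3 stops shorter (darker).
Aperture: f/16 → f/14 → f/13 → f/11 → f/10 → f/9 → f/8 → f/7.1 → f/6.3 → f/5.6 → f/5 → f/4.5 → f/4 — 4 stops larger aperture (brighter).
Net change so far: 2/3 stop brighter. Offset with the ISO: 400 → 320 → 250.

ISO 250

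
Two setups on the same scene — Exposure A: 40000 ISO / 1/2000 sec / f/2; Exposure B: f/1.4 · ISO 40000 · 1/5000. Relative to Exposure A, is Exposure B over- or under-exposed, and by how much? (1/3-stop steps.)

Aperture: f/2 → f/1.8 → f/1.6 → f/1.4 — 1 stop larger aperture (brighter).
Shutter speed: 1/2000 → 1/2500 → 1/3200 → 1/4000 → 1/5000 — 1 1/3 stops faster (darker).
ISO: unchanged.
Net: +1 −1 1/3 = −1/3 stops.

1/3 stop darker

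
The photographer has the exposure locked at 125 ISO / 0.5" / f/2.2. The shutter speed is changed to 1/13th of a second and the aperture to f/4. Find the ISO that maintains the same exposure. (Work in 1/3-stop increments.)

ISO 2500

Shutter speed: 0.5 → 0.4 → 0.3 → 1/4 → 1/5 → 1/6 → 1/8 → 1/10 → 1/13 — 2 2/3 stops faster (darker).
Aperture: f/2.2 → f/2.5 → f/2.8 → f/3.2 → f/3.5 → f/4 — 1 2/3 stops stopped down (darker).
Net change so far: 4 1/3 stops darker. Offset with the ISO: 125 → 160 → 200 → 250 → 320 → 400 → 500 → 640 → 800 → 1000 → 1250 → 1600 → 2000 → 2500.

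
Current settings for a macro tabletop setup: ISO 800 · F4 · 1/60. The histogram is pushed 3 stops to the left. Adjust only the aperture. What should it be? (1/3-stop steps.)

f/1.4

Underexposed by 3 stops → need 3 stops brighter.
Aperture: f/4 → f/3.5 → f/3.2 → f/2.8 → f/2.5 → f/2.2 → f/2 → f/1.8 → f/1.6 → f/1.4.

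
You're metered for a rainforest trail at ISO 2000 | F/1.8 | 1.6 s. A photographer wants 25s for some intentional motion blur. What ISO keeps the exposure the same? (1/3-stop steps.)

Shutter speed: 1.6 → 2 → 2.5 → 3.2 → 4 → 5 → 6 → 8 → 10 → 13 → 15 → 20 → 25 — 4 stops slower (brighter).
Need 4 stops darker from the ISO: 2000 → 1600 → 1250 → 1000 → 800 → 640 → 500 → 400 → 320 → 250 → 200 → 160 → 125.

ISO 125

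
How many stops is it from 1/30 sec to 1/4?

3 stops

1/30 → 1/15 → 1/8 → 1/4 — count the steps: 3 stops.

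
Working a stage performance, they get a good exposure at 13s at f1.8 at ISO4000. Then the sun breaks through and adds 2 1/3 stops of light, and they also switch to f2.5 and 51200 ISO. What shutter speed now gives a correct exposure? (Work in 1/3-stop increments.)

Scene light: 2 1/3 stops brighter.
Aperture: f/1.8 → f/2 → f/2.2 → f/2.5 — 1 stop smaller aperture (darker).
ISO: 4000 → 5000 → 6400 → 8000 → 10000 → 12800 → 16000 → 20000 → 25600 → 32000 → 40000 → 51200 — 3 2/3 stops raised (brighter).
Net so far: 5 stops brighter. Shutter speed: 13 → 10 → 8 → 6 → 5 → 4 → 3.2 → 2.5 → 2 → 1.6 → 1.3 → 1 → 0.8 → 0.6 → 0.5 → 0.4.

0.4 s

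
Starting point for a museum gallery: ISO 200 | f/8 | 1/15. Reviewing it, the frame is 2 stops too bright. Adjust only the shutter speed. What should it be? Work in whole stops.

1/60s

Overexposed by 2 stops → need 2 stops darker.
Shutter speed: 1/15 → 1/30 → 1/60.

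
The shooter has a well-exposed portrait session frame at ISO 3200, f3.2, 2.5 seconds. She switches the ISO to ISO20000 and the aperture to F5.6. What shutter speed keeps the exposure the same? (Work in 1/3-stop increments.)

ISO: 3200 → 4000 → 5000 → 6400 → 8000 → 10000 → 12800 → 16000 → 20000 — 2 2/3 stops raised (brighter).
Aperture: f/3.2 → f/3.5 → f/4 → f/4.5 → f/5 → f/5.6 — 1 2/3 stops stopped down (darker).
Net change so far: 1 stop brighter. Offset with the shutter speed: 2.5 → 2 → 1.6 → 1.3.

1.3 s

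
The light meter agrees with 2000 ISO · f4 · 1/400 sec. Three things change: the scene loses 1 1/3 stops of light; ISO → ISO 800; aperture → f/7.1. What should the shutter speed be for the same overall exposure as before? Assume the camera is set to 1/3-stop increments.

1/20s

Scene light: 1 1/3 stops darker.
ISO: 2000 → 1600 → 1250 → 1000 → 800 — 1 1/3 stops dropped (darker).
Aperture: f/4 → f/4.5 → f/5 → f/5.6 → f/6.3 → f/7.1 — 1 2/3 stops smaller aperture (darker).
Net so far: 4 1/3 stops darker. Shutter speed: 1/400 → 1/320 → 1/250 → 1/200 → 1/160 → 1/125 → 1/100 → 1/80 → 1/60 → 1/50 → 1/40 → 1/30 → 1/25 → 1/20.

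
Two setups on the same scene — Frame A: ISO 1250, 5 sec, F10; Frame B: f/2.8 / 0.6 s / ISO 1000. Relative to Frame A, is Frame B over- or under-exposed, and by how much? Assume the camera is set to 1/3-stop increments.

1/3 stop brighter

Aperture: f/10 → f/9 → f/8 → f/7.1 → f/6.3 → f/5.6 → f/5 → f/4.5 → f/4 → f/3.5 → f/3.2 → f/2.8 — 3 2/3 stops larger aperture (brighter).
Shutter speed: 5 → 4 → 3.2 → 2.5 → 2 → 1.6 → 1.3 → 1 → 0.8 → 0.6 — 3 stops shorter (darker).
ISO: 1250 → 1000 — 1/3 stop lower (darker).
Net: +3 2/3 −3 −1/3 = +1/3 stops.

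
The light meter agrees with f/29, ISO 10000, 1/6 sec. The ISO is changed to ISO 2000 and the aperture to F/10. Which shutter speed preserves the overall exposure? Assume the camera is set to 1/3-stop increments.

1/10s

ISO: 10000 → 8000 → 6400 → 5000 → 4000 → 3200 → 2500 → 2000 — 2 1/3 stops lower (darker).
Aperture: f/29 → f/25 → f/22 → f/20 → f/18 → f/16 → f/14 → f/13 → f/11 → f/10 — 3 stops larger aperture (brighter).
Net change so far: 2/3 stop brighter. Offset with the shutter speed: 1/6 → 1/8 → 1/10.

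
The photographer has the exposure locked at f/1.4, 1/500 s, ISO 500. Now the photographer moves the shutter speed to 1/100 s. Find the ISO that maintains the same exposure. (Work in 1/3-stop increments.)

ISO 100

Shutter speed: 1/500 → 1/400 → 1/320 → 1/250 → 1/200 → 1/160 → 1/125 → 1/100 — 2 1/3 stops longer (brighter).
Need 2 1/3 stops darker from the ISO: 500 → 400 → 320 → 250 → 200 → 160 → 125 → 100.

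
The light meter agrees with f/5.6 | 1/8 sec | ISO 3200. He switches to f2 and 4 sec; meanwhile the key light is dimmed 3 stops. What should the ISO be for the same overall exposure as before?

Scene light: 3 stops darker.
Aperture: f/5.6 → f/4 → f/2.8 → f/2 — 3 stops larger aperture (brighter).
Shutter speed: 1/8 → 1/4 → 1/2 → 1 → 2 → 4 — 5 stops slower (brighter).
Net so far: 5 stops brighter. ISO: 3200 → 1600 → 800 → 400 → 200 → 100.

ISO 100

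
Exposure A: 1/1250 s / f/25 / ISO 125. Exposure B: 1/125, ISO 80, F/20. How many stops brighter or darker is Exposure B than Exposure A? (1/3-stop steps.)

Aperture: f/25 → f/22 → f/20 — 2/3 stop wider (brighter).
Shutter speed: 1/1250 → 1/1000 → 1/800 → 1/640 → 1/500 → 1/400 → 1/320 → 1/250 → 1/200 → 1/160 → 1/125 — 3 1/3 stops slower (brighter).
ISO: 125 → 100 → 80 — 2/3 stop dropped (darker).
Net: +2/3 +3 1/3 −2/3 = +3 1/3 stops.

3 1/3 stops brighter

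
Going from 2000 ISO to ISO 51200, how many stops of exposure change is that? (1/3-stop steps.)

2000 → 2500 → 3200 → 4000 → 5000 → 6400 → 8000 → 10000 → 12800 → 16000 → 20000 → 25600 → 32000 → 40000 → 51200 — count the steps: 14 third-stops = 4 2/3 stops.

4 2/3 stops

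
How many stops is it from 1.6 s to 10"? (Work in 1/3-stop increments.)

2 2/3 stops

1.6 → 2 → 2.5 → 3.2 → 4 → 5 → 6 → 8 → 10 — count the steps: 8 third-stops = 2 2/3 stops.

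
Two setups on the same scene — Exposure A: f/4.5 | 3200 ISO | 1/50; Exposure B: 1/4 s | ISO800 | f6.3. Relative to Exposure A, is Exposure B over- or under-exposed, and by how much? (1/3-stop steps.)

2/3 stop brighter

Aperture: f/4.5 → f/5 → f/5.6 → f/6.3 — 1 stop narrower (darker).
Shutter speed: 1/50 → 1/40 → 1/30 → 1/25 → 1/20 → 1/15 → 1/13 → 1/10 → 1/8 → 1/6 → 1/5 → 1/4 — 3 2/3 stops slower (brighter).
ISO: 3200 → 2500 → 2000 → 1600 → 1250 → 1000 → 800 — 2 stops dropped (darker).
Net: −1 +3 2/3 −2 = +2/3 stops.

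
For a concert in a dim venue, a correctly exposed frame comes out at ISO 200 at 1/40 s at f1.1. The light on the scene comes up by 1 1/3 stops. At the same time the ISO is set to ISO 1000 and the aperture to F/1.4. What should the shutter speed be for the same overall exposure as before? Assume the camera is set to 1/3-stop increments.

1/320s

Scene light: 1 1/3 stops brighter.
ISO: 200 → 250 → 320 → 400 → 500 → 640 → 800 → 1000 — 2 1/3 stops higher (brighter).
Aperture: f/1.1 → f/1.2 → f/1.4 — 2/3 stop narrower (darker).
Net so far: 3 stops brighter. Shutter speed: 1/40 → 1/50 → 1/60 → 1/80 → 1/100 → 1/125 → 1/160 → 1/200 → 1/250 → 1/320.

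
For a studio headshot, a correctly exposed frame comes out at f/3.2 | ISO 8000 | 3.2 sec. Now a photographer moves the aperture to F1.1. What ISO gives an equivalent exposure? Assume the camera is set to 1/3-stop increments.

Aperture: f/3.2 → f/2.8 → f/2.5 → f/2.2 → f/2 → f/1.8 → f/1.6 → f/1.4 → f/1.2 → f/1.1 — 3 stops opened up (brighter).
Need 3 stops darker from the ISO: 8000 → 6400 → 5000 → 4000 → 3200 → 2500 → 2000 → 1600 → 1250 → 1000.

ISO 1000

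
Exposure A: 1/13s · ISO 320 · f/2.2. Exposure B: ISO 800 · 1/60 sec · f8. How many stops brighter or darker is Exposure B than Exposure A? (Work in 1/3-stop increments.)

4 2/3 stops darker

Aperture: f/2.2 → f/2.5 → f/2.8 → f/3.2 → f/3.5 → f/4 → f/4.5 → f/5 → f/5.6 → f/6.3 → f/7.1 → f/8 — 3 2/3 stops stopped down (darker).
Shutter speed: 1/13 → 1/15 → 1/20 → 1/25 → 1/30 → 1/40 → 1/50 → 1/60 — 2 1/3 stops shorter (darker).
ISO: 320 → 400 → 500 → 640 → 800 — 1 1/3 stops raised (brighter).
Net: −3 2/3 −2 1/3 +1 1/3 = −4 2/3 stops.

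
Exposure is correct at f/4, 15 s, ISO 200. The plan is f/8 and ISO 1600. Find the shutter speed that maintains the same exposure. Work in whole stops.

Aperture: f/4 → f/5.6 → f/8 — 2 stops stopped down (darker).
ISO: 200 → 400 → 800 → 1600 — 3 stops raised (brighter).
Net change so far: 1 stop brighter. Offset with the shutter speed: 15 → 8.

8 s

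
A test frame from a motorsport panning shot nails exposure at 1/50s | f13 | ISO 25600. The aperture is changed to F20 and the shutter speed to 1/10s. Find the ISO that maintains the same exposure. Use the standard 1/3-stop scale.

Aperture: f/13 → f/14 → f/16 → f/18 → f/20 — 1 1/3 stops stopped down (darker).
Shutter speed: 1/50 → 1/40 → 1/30 → 1/25 → 1/20 → 1/15 → 1/13 → 1/10 — 2 1/3 stops slower (brighter).
Net change so far: 1 stop brighter. Offset with the ISO: 25600 → 20000 → 16000 → 12800.

ISO 12800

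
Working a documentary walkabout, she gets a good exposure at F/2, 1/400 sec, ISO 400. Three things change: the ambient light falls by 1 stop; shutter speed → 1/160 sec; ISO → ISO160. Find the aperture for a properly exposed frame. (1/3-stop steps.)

f/1.4

Scene light: 1 stop darker.
Shutter speed: 1/400 → 1/320 → 1/250 → 1/200 → 1/160 — 1 1/3 stops slower (brighter).
ISO: 400 → 320 → 250 → 200 → 160 — 1 1/3 stops dropped (darker).
Net so far: 1 stop darker. Aperture: f/2 → f/1.8 → f/1.6 → f/1.4.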